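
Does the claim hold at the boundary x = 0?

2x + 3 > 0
x = 0: LHS = 2·0 + 3 = 3; 3 > 0 — holds

The relation is satisfied at x = 0.

Answer: Yes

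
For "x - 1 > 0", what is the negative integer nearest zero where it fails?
Testing negative integers from -1 downward:
x = -1: LHS = (-1) - 1 = -2; -2 > 0 — FAILS  ← closest negative counterexample to 0

Answer: x = -1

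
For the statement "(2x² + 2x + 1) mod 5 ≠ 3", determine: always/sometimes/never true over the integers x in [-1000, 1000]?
Holds at x = 0: LHS = (2·0² + 2·0 + 1) mod 5 = 1 mod 5 = 1; 1 ≠ 3 — holds
Fails at x = 2: LHS = (2·2² + 2·2 + 1) mod 5 = 13 mod 5 = 3; 3 ≠ 3 — FAILS
It is satisfied by some integers in the range but not all.

Answer: Sometimes true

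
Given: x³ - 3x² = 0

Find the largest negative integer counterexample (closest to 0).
Testing negative integers from -1 downward:
x = -1: LHS = (-1)³ - 3·(-1)² = -4; -4 = 0 — FAILS  ← closest negative counterexample to 0

Answer: x = -1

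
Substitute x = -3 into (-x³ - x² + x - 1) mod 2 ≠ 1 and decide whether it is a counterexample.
Substitute x = -3 into the relation:
x = -3: LHS = (-(-3)³ - (-3)² + (-3) - 1) mod 2 = 14 mod 2 = 0; 0 ≠ 1 — holds

The claim holds here, so x = -3 is not a counterexample. (A counterexample exists elsewhere, e.g. x = 0.)

Answer: No, x = -3 is not a counterexample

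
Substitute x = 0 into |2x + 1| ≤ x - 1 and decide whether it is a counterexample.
Substitute x = 0 into the relation:
x = 0: LHS = |2·0 + 1| = |1| = 1, RHS = 0 - 1 = -1; 1 ≤ -1 — FAILS

Since the claim fails at x = 0, this value is a counterexample.

Answer: Yes, x = 0 is a counterexample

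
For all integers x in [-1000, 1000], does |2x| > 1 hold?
The claim fails at x = 0:
x = 0: LHS = |2·0| = |0| = 0; 0 > 1 — FAILS

Because a single integer refutes it, the statement is false.

Answer: False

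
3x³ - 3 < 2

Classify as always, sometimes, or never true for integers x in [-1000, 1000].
Holds at x = 0: LHS = 3·0³ - 3 = -3; -3 < 2 — holds
Fails at x = 2: LHS = 3·2³ - 3 = 21; 21 < 2 — FAILS
It is satisfied by some integers in the range but not all.

Answer: Sometimes true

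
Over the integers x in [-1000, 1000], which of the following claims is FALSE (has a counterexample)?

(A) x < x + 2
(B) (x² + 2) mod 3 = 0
(A) Over all integers in [-1000, 1000], LHS − RHS is largest at x = 0, where it equals -2:
x = 0: RHS = 0 + 2 = 2; 0 < 2 — holds
At the ends of the range:
x = -1000: RHS = (-1000) + 2 = -998; -1000 < -998 — holds
x = 1000: RHS = 1000 + 2 = 1002; 1000 < 1002 — holds
Hence LHS − RHS is never zero or positive, i.e. LHS < RHS throughout, so the relation holds for every integer in [-1000, 1000].

(B) x = 0: LHS = (0² + 2) mod 3 = 2 mod 3 = 2; 2 = 0 — FAILS

Only (B) has a counterexample.

Answer: B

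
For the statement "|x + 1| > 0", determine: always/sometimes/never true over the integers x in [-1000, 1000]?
Holds at x = 0: LHS = |0 + 1| = |1| = 1; 1 > 0 — holds
Fails at x = -1: LHS = |(-1) + 1| = |0| = 0; 0 > 0 — FAILS
It is satisfied by some integers in the range but not all.

Answer: Sometimes true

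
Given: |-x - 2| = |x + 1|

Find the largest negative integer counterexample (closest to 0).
Testing negative integers from -1 downward:
x = -1: LHS = |-(-1) - 2| = |-1| = 1, RHS = |(-1) + 1| = |0| = 0; 1 = 0 — FAILS  ← closest negative counterexample to 0

Answer: x = -1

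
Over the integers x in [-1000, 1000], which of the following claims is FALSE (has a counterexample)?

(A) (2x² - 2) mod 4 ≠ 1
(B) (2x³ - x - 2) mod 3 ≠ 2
(A) For a polynomial with integer coefficients, its value mod 4 depends only on x mod 4, so it suffices to check one representative of each residue class, x = 0, 1, 2, 3:
x = 0: LHS = (2·0² - 2) mod 4 = (-2) mod 4 = 2; 2 ≠ 1 — holds
x = 1: LHS = (2·1² - 2) mod 4 = 0 mod 4 = 0; 0 ≠ 1 — holds
x = 2: LHS = (2·2² - 2) mod 4 = 6 mod 4 = 2; 2 ≠ 1 — holds
x = 3: LHS = (2·3² - 2) mod 4 = 16 mod 4 = 0; 0 ≠ 1 — holds
The relation holds in every residue class, so the relation holds for every integer in [-1000, 1000].

(B) x = 1: LHS = (2·1³ - 1 - 2) mod 3 = (-1) mod 3 = 2; 2 ≠ 2 — FAILS

Only (B) has a counterexample.

Answer: B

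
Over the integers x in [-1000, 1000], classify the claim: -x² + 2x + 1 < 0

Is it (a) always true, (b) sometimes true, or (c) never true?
Holds at x = -1: LHS = -(-1)² + 2·(-1) + 1 = -2; -2 < 0 — holds
Fails at x = 0: LHS = -0² + 2·0 + 1 = 1; 1 < 0 — FAILS
It is satisfied by some integers in the range but not all.

Answer: Sometimes true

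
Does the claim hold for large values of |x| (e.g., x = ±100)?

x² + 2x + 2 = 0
x = 100: LHS = 100² + 2·100 + 2 = 10202; 10202 = 0 — FAILS
x = -100: LHS = (-100)² + 2·(-100) + 2 = 9802; 9802 = 0 — FAILS

Answer: No, fails for both x = 100 and x = -100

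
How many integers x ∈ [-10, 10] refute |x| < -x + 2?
Counterexamples in [-10, 10]: {1, 2, 3, 4, 5, 6, 7, 8, 9, 10}.

Counting them gives 10 values.

Answer: 10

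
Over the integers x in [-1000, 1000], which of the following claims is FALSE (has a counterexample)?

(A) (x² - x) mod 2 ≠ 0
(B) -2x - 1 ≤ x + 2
(A) x = 0: LHS = (0² - 0) mod 2 = 0 mod 2 = 0; 0 ≠ 0 — FAILS
(B) x = -2: LHS = -2·(-2) - 1 = 3, RHS = (-2) + 2 = 0; 3 ≤ 0 — FAILS

Answer: Both A and B are false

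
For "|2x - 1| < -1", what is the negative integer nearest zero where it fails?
Testing negative integers from -1 downward:
x = -1: LHS = |2·(-1) - 1| = |-3| = 3; 3 < -1 — FAILS  ← closest negative counterexample to 0

Answer: x = -1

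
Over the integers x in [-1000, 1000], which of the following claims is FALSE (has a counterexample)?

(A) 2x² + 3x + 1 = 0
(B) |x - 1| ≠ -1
(A) x = 0: LHS = 2·0² + 3·0 + 1 = 1; 1 = 0 — FAILS

(B) An absolute value is never negative, so the left side is ≥ 0 for every x, while the right side is -1. Tightest case in [-1000, 1000] is x = 1:
x = 1: LHS = |1 - 1| = |0| = 0; 0 ≠ -1 — holds
Hence LHS − RHS is never 0, i.e. the two sides are never equal, so the relation holds for every integer in [-1000, 1000].

Only (A) has a counterexample.

Answer: A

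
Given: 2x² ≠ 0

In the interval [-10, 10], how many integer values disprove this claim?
Counterexamples in [-10, 10]: {0}.

Counting them gives 1 values.

Answer: 1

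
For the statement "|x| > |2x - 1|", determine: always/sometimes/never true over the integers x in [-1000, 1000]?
Over all integers in [-1000, 1000], LHS − RHS is largest at x = 1, where it equals 0:
x = 1: LHS = |1| = 1, RHS = |2·1 - 1| = |1| = 1; 1 > 1 — FAILS
At the ends of the range:
x = -1000: LHS = |-1000| = 1000, RHS = |2·(-1000) - 1| = |-2001| = 2001; 1000 > 2001 — FAILS
x = 1000: LHS = |1000| = 1000, RHS = |2·1000 - 1| = |1999| = 1999; 1000 > 1999 — FAILS
Hence LHS − RHS is never positive, i.e. LHS ≤ RHS throughout, so the claimed relation (>) fails for every integer in [-1000, 1000].

No integer in the range satisfies it.

Answer: Never true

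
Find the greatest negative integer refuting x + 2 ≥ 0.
Testing negative integers from -1 downward:
x = -1: LHS = (-1) + 2 = 1; 1 ≥ 0 — holds
x = -2: LHS = (-2) + 2 = 0; 0 ≥ 0 — holds
x = -3: LHS = (-3) + 2 = -1; -1 ≥ 0 — FAILS  ← closest negative counterexample to 0

Answer: x = -3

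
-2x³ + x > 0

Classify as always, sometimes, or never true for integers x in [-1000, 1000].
Holds at x = -1: LHS = -2·(-1)³ + (-1) = 1; 1 > 0 — holds
Fails at x = 0: LHS = -2·0³ + 0 = 0; 0 > 0 — FAILS
It is satisfied by some integers in the range but not all.

Answer: Sometimes true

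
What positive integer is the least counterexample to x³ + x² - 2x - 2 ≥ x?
Testing positive integers:
x = 1: LHS = 1³ + 1² - 2·1 - 2 = -2; -2 ≥ 1 — FAILS  ← smallest positive counterexample

Answer: x = 1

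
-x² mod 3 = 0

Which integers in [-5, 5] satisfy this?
Holds for: {-3, 0, 3}
Fails for: {-5, -4, -2, -1, 1, 2, 4, 5}

Answer: {-3, 0, 3}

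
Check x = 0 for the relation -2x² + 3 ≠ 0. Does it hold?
x = 0: LHS = -2·0² + 3 = 3; 3 ≠ 0 — holds

The relation is satisfied at x = 0.

Answer: Yes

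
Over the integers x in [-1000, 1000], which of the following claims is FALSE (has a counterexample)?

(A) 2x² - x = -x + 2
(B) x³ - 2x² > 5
(A) x = 0: LHS = 2·0² - 0 = 0, RHS = -0 + 2 = 2; 0 = 2 — FAILS
(B) x = 0: LHS = 0³ - 2·0² = 0; 0 > 5 — FAILS

Answer: Both A and B are false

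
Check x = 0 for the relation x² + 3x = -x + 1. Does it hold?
x = 0: LHS = 0² + 3·0 = 0, RHS = -0 + 1 = 1; 0 = 1 — FAILS

The relation fails at x = 0, so x = 0 is a counterexample.

Answer: No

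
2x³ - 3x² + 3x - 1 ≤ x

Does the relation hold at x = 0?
x = 0: LHS = 2·0³ - 3·0² + 3·0 - 1 = -1; -1 ≤ 0 — holds

The relation is satisfied at x = 0.

Answer: Yes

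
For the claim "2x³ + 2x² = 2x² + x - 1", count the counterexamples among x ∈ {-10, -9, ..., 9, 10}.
Counterexamples in [-10, 10]: {-10, -9, -8, -7, -6, -5, -4, -3, -2, 0, 1, 2, 3, 4, 5, 6, 7, 8, 9, 10}.

Counting them gives 20 values.

Answer: 20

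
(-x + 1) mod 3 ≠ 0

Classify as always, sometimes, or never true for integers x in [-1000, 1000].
Holds at x = 0: LHS = (-0 + 1) mod 3 = 1 mod 3 = 1; 1 ≠ 0 — holds
Fails at x = 1: LHS = (-1 + 1) mod 3 = 0 mod 3 = 0; 0 ≠ 0 — FAILS
It is satisfied by some integers in the range but not all.

Answer: Sometimes true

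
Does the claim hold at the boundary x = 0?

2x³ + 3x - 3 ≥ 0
x = 0: LHS = 2·0³ + 3·0 - 3 = -3; -3 ≥ 0 — FAILS

The relation fails at x = 0, so x = 0 is a counterexample.

Answer: No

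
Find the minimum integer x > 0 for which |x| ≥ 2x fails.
Testing positive integers:
x = 1: LHS = |1| = 1, RHS = 2·1 = 2; 1 ≥ 2 — FAILS  ← smallest positive counterexample

Answer: x = 1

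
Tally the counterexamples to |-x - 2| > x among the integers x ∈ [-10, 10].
Over all integers in [-10, 10], LHS − RHS is smallest at x = 0, where it equals 2:
x = 0: LHS = |-0 - 2| = |-2| = 2; 2 > 0 — holds
At the ends of the range:
x = -10: LHS = |-(-10) - 2| = |8| = 8; 8 > -10 — holds
x = 10: LHS = |-10 - 2| = |-12| = 12; 12 > 10 — holds
Hence LHS − RHS is never zero or negative, i.e. LHS > RHS throughout, so the relation holds for every integer in [-10, 10].

No counterexample appears in that range.

Answer: 0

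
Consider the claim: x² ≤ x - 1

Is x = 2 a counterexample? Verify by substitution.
Substitute x = 2 into the relation:
x = 2: LHS = 2² = 4, RHS = 2 - 1 = 1; 4 ≤ 1 — FAILS

Since the claim fails at x = 2, this value is a counterexample.

Answer: Yes, x = 2 is a counterexample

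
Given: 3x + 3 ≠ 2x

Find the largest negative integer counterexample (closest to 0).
Testing negative integers from -1 downward:
x = -1: LHS = 3·(-1) + 3 = 0, RHS = 2·(-1) = -2; 0 ≠ -2 — holds
x = -2: LHS = 3·(-2) + 3 = -3, RHS = 2·(-2) = -4; -3 ≠ -4 — holds
x = -3: LHS = 3·(-3) + 3 = -6, RHS = 2·(-3) = -6; -6 ≠ -6 — FAILS  ← closest negative counterexample to 0

Answer: x = -3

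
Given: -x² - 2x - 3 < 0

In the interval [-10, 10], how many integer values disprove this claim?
Over all integers in [-10, 10], LHS − RHS is largest at x = -1, where it equals -2:
x = -1: LHS = -(-1)² - 2·(-1) - 3 = -2; -2 < 0 — holds
At the ends of the range:
x = -10: LHS = -(-10)² - 2·(-10) - 3 = -83; -83 < 0 — holds
x = 10: LHS = -10² - 2·10 - 3 = -123; -123 < 0 — holds
Hence LHS − RHS is never zero or positive, i.e. LHS < RHS throughout, so the relation holds for every integer in [-10, 10].

No counterexample appears in that range.

Answer: 0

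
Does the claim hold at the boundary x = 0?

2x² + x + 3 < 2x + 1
x = 0: LHS = 2·0² + 0 + 3 = 3, RHS = 2·0 + 1 = 1; 3 < 1 — FAILS

The relation fails at x = 0, so x = 0 is a counterexample.

Answer: No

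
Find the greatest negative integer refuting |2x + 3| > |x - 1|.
Testing negative integers from -1 downward:
x = -1: LHS = |2·(-1) + 3| = |1| = 1, RHS = |(-1) - 1| = |-2| = 2; 1 > 2 — FAILS  ← closest negative counterexample to 0

Answer: x = -1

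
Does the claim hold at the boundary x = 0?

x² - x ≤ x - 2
x = 0: LHS = 0² - 0 = 0, RHS = 0 - 2 = -2; 0 ≤ -2 — FAILS

The relation fails at x = 0, so x = 0 is a counterexample.

Answer: No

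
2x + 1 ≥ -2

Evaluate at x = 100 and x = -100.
x = 100: LHS = 2·100 + 1 = 201; 201 ≥ -2 — holds
x = -100: LHS = 2·(-100) + 1 = -199; -199 ≥ -2 — FAILS

Answer: Partially: holds for x = 100, fails for x = -100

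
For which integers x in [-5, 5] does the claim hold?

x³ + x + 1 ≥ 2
Holds for: {1, 2, 3, 4, 5}
Fails for: {-5, -4, -3, -2, -1, 0}

Answer: {1, 2, 3, 4, 5}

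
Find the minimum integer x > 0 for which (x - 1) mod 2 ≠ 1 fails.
Testing positive integers:
x = 1: LHS = (1 - 1) mod 2 = 0 mod 2 = 0; 0 ≠ 1 — holds
x = 2: LHS = (2 - 1) mod 2 = 1 mod 2 = 1; 1 ≠ 1 — FAILS  ← smallest positive counterexample

Answer: x = 2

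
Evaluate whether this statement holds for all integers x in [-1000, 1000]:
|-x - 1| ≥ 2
The claim fails at x = 0:
x = 0: LHS = |-0 - 1| = |-1| = 1; 1 ≥ 2 — FAILS

Because a single integer refutes it, the statement is false.

Answer: False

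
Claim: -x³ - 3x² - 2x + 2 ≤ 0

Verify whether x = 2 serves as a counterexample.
Substitute x = 2 into the relation:
x = 2: LHS = -2³ - 3·2² - 2·2 + 2 = -22; -22 ≤ 0 — holds

The claim holds here, so x = 2 is not a counterexample. (A counterexample exists elsewhere, e.g. x = 0.)

Answer: No, x = 2 is not a counterexample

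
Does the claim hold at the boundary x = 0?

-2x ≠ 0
x = 0: LHS = -2·0 = 0; 0 ≠ 0 — FAILS

The relation fails at x = 0, so x = 0 is a counterexample.

Answer: No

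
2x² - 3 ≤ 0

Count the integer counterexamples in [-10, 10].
Counterexamples in [-10, 10]: {-10, -9, -8, -7, -6, -5, -4, -3, -2, 2, 3, 4, 5, 6, 7, 8, 9, 10}.

Counting them gives 18 values.

Answer: 18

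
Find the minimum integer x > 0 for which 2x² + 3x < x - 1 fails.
Testing positive integers:
x = 1: LHS = 2·1² + 3·1 = 5, RHS = 1 - 1 = 0; 5 < 0 — FAILS  ← smallest positive counterexample

Answer: x = 1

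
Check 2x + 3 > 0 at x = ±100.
x = 100: LHS = 2·100 + 3 = 203; 203 > 0 — holds
x = -100: LHS = 2·(-100) + 3 = -197; -197 > 0 — FAILS

Answer: Partially: holds for x = 100, fails for x = -100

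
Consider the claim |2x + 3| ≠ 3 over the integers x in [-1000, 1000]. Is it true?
The claim fails at x = 0:
x = 0: LHS = |2·0 + 3| = |3| = 3; 3 ≠ 3 — FAILS

Because a single integer refutes it, the statement is false.

Answer: False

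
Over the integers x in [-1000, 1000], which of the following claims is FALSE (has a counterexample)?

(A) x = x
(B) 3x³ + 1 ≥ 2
(A) LHS − RHS = 0 at every integer in [-1000, 1000]; the two sides always agree. For instance:
x = -1000: -1000 = -1000 — holds
x = 0: 0 = 0 — holds
x = 1000: 1000 = 1000 — holds
The sides are never unequal, so the relation holds for every integer in [-1000, 1000].

(B) x = 0: LHS = 3·0³ + 1 = 1; 1 ≥ 2 — FAILS

Only (B) has a counterexample.

Answer: B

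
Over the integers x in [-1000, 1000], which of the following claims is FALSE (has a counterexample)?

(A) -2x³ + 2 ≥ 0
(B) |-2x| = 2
(A) x = 2: LHS = -2·2³ + 2 = -14; -14 ≥ 0 — FAILS
(B) x = 0: LHS = |-2·0| = |0| = 0; 0 = 2 — FAILS

Answer: Both A and B are false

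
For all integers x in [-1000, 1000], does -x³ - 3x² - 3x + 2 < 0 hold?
The claim fails at x = 0:
x = 0: LHS = -0³ - 3·0² - 3·0 + 2 = 2; 2 < 0 — FAILS

Because a single integer refutes it, the statement is false.

Answer: False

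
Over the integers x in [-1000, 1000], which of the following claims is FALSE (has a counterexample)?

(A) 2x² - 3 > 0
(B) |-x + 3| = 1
(A) x = 0: LHS = 2·0² - 3 = -3; -3 > 0 — FAILS
(B) x = 0: LHS = |-0 + 3| = |3| = 3; 3 = 1 — FAILS

Answer: Both A and B are false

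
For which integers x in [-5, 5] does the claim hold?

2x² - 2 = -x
Track d = LHS − RHS over the integers in [-5, 5]. Equality would need d = 0, but d changes sign only between consecutive integers, jumping over 0:
x = -2: LHS = 2·(-2)² - 2 = 6, RHS = -(-2) = 2; 6 = 2 — FAILS  (d = 4)
x = -1: LHS = 2·(-1)² - 2 = 0, RHS = -(-1) = 1; 0 = 1 — FAILS  (d = -1)
x = 0: LHS = 2·0² - 2 = -2, RHS = -0 = 0; -2 = 0 — FAILS  (d = -2)
x = 1: LHS = 2·1² - 2 = 0; 0 = -1 — FAILS  (d = 1)
Away from these crossings d keeps a constant sign, and checking every integer in [-5, 5] confirms d ≠ 0 throughout. Hence the two sides are never equal, so the claimed relation (=) fails for every integer in [-5, 5].

Answer: None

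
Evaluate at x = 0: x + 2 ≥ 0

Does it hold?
x = 0: LHS = 0 + 2 = 2; 2 ≥ 0 — holds

The relation is satisfied at x = 0.

Answer: Yes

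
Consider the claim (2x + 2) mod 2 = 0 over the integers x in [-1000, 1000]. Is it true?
For a polynomial with integer coefficients, its value mod 2 depends only on x mod 2, so it suffices to check one representative of each residue class, x = 0, 1:
x = 0: LHS = (2·0 + 2) mod 2 = 2 mod 2 = 0; 0 = 0 — holds
x = 1: LHS = (2·1 + 2) mod 2 = 4 mod 2 = 0; 0 = 0 — holds
The relation holds in every residue class, so the relation holds for every integer in [-1000, 1000].

No counterexample exists.

Answer: True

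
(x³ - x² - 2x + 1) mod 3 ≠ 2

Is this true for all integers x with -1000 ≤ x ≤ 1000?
The claim fails at x = 1:
x = 1: LHS = (1³ - 1² - 2·1 + 1) mod 3 = (-1) mod 3 = 2; 2 ≠ 2 — FAILS

Because a single integer refutes it, the statement is false.

Answer: False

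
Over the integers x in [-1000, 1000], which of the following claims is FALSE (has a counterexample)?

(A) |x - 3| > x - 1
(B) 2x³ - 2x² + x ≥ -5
(A) x = 2: LHS = |2 - 3| = |-1| = 1, RHS = 2 - 1 = 1; 1 > 1 — FAILS
(B) x = -2: LHS = 2·(-2)³ - 2·(-2)² + (-2) = -26; -26 ≥ -5 — FAILS

Answer: Both A and B are false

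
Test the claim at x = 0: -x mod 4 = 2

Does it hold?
x = 0: LHS = (-0) mod 4 = 0 mod 4 = 0; 0 = 2 — FAILS

The relation fails at x = 0, so x = 0 is a counterexample.

Answer: No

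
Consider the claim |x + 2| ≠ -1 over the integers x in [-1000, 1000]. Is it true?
An absolute value is never negative, so the left side is ≥ 0 for every x, while the right side is -1. Tightest case in [-1000, 1000] is x = -2:
x = -2: LHS = |(-2) + 2| = |0| = 0; 0 ≠ -1 — holds
Hence LHS − RHS is never 0, i.e. the two sides are never equal, so the relation holds for every integer in [-1000, 1000].

No counterexample exists.

Answer: True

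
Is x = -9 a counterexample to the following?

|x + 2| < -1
Substitute x = -9 into the relation:
x = -9: LHS = |(-9) + 2| = |-7| = 7; 7 < -1 — FAILS

Since the claim fails at x = -9, this value is a counterexample.

Answer: Yes, x = -9 is a counterexample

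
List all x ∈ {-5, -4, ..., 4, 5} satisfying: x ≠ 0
Holds for: {-5, -4, -3, -2, -1, 1, 2, 3, 4, 5}
Fails for: {0}

Answer: {-5, -4, -3, -2, -1, 1, 2, 3, 4, 5}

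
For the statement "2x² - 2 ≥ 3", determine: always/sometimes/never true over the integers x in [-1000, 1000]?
Holds at x = 2: LHS = 2·2² - 2 = 6; 6 ≥ 3 — holds
Fails at x = 0: LHS = 2·0² - 2 = -2; -2 ≥ 3 — FAILS
It is satisfied by some integers in the range but not all.

Answer: Sometimes true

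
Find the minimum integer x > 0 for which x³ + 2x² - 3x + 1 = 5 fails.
Testing positive integers:
x = 1: LHS = 1³ + 2·1² - 3·1 + 1 = 1; 1 = 5 — FAILS  ← smallest positive counterexample

Answer: x = 1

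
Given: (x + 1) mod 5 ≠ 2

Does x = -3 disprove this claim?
Substitute x = -3 into the relation:
x = -3: LHS = ((-3) + 1) mod 5 = (-2) mod 5 = 3; 3 ≠ 2 — holds

The claim holds here, so x = -3 is not a counterexample. (A counterexample exists elsewhere, e.g. x = 1.)

Answer: No, x = -3 is not a counterexample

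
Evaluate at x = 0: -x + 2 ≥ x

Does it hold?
x = 0: LHS = -0 + 2 = 2; 2 ≥ 0 — holds

The relation is satisfied at x = 0.

Answer: Yes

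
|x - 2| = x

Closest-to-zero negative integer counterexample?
Testing negative integers from -1 downward:
x = -1: LHS = |(-1) - 2| = |-3| = 3; 3 = -1 — FAILS  ← closest negative counterexample to 0

Answer: x = -1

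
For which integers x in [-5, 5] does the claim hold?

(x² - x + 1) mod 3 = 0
Holds for: {-4, -1, 2, 5}
Fails for: {-5, -3, -2, 0, 1, 3, 4}

Answer: {-4, -1, 2, 5}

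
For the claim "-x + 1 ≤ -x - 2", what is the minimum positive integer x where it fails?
Testing positive integers:
x = 1: LHS = -1 + 1 = 0, RHS = -1 - 2 = -3; 0 ≤ -3 — FAILS  ← smallest positive counterexample

Answer: x = 1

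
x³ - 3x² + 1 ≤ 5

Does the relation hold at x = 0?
x = 0: LHS = 0³ - 3·0² + 1 = 1; 1 ≤ 5 — holds

The relation is satisfied at x = 0.

Answer: Yes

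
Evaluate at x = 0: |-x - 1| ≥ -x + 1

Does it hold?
x = 0: LHS = |-0 - 1| = |-1| = 1, RHS = -0 + 1 = 1; 1 ≥ 1 — holds

The relation is satisfied at x = 0.

Answer: Yes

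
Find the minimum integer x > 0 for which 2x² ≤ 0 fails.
Testing positive integers:
x = 1: LHS = 2·1² = 2; 2 ≤ 0 — FAILS  ← smallest positive counterexample

Answer: x = 1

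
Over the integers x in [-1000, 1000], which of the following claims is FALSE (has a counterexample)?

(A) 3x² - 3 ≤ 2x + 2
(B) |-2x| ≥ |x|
(A) x = 2: LHS = 3·2² - 3 = 9, RHS = 2·2 + 2 = 6; 9 ≤ 6 — FAILS

(B) Over all integers in [-1000, 1000], LHS − RHS is smallest at x = 0, where it equals 0:
x = 0: LHS = |-2·0| = |0| = 0, RHS = |0| = 0; 0 ≥ 0 — holds
At the ends of the range:
x = -1000: LHS = |-2·(-1000)| = |2000| = 2000, RHS = |-1000| = 1000; 2000 ≥ 1000 — holds
x = 1000: LHS = |-2·1000| = |-2000| = 2000, RHS = |1000| = 1000; 2000 ≥ 1000 — holds
Hence LHS − RHS is never negative, i.e. LHS ≥ RHS throughout, so the relation holds for every integer in [-1000, 1000].

Only (A) has a counterexample.

Answer: A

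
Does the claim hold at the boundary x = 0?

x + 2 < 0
x = 0: LHS = 0 + 2 = 2; 2 < 0 — FAILS

The relation fails at x = 0, so x = 0 is a counterexample.

Answer: No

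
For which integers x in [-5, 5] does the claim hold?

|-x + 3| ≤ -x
Over all integers in [-5, 5], LHS − RHS is smallest at x = 0, where it equals 3:
x = 0: LHS = |-0 + 3| = |3| = 3, RHS = -0 = 0; 3 ≤ 0 — FAILS
At the ends of the range:
x = -5: LHS = |-(-5) + 3| = |8| = 8, RHS = -(-5) = 5; 8 ≤ 5 — FAILS
x = 5: LHS = |-5 + 3| = |-2| = 2; 2 ≤ -5 — FAILS
Hence LHS − RHS is never zero or negative, i.e. LHS > RHS throughout, so the claimed relation (≤) fails for every integer in [-5, 5].

Answer: None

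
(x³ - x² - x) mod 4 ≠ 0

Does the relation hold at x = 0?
x = 0: LHS = (0³ - 0² - 0) mod 4 = 0 mod 4 = 0; 0 ≠ 0 — FAILS

The relation fails at x = 0, so x = 0 is a counterexample.

Answer: No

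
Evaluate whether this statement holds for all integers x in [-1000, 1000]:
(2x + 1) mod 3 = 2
The claim fails at x = 0:
x = 0: LHS = (2·0 + 1) mod 3 = 1 mod 3 = 1; 1 = 2 — FAILS

Because a single integer refutes it, the statement is false.

Answer: False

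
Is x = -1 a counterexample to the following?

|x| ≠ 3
Substitute x = -1 into the relation:
x = -1: LHS = |-1| = 1; 1 ≠ 3 — holds

The claim holds here, so x = -1 is not a counterexample. (A counterexample exists elsewhere, e.g. x = 3.)

Answer: No, x = -1 is not a counterexample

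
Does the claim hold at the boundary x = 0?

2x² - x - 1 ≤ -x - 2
x = 0: LHS = 2·0² - 0 - 1 = -1, RHS = -0 - 2 = -2; -1 ≤ -2 — FAILS

The relation fails at x = 0, so x = 0 is a counterexample.

Answer: No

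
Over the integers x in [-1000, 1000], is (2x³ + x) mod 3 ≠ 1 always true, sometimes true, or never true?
For a polynomial with integer coefficients, its value mod 3 depends only on x mod 3, so it suffices to check one representative of each residue class, x = 0, 1, 2:
x = 0: LHS = (2·0³ + 0) mod 3 = 0 mod 3 = 0; 0 ≠ 1 — holds
x = 1: LHS = (2·1³ + 1) mod 3 = 3 mod 3 = 0; 0 ≠ 1 — holds
x = 2: LHS = (2·2³ + 2) mod 3 = 18 mod 3 = 0; 0 ≠ 1 — holds
The relation holds in every residue class, so the relation holds for every integer in [-1000, 1000].

No counterexample exists.

Answer: Always true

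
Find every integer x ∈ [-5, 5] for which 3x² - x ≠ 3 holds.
Track d = LHS − RHS over the integers in [-5, 5]. Equality would need d = 0, but d changes sign only between consecutive integers, jumping over 0:
x = -1: LHS = 3·(-1)² - (-1) = 4; 4 ≠ 3 — holds  (d = 1)
x = 0: LHS = 3·0² - 0 = 0; 0 ≠ 3 — holds  (d = -3)
x = 1: LHS = 3·1² - 1 = 2; 2 ≠ 3 — holds  (d = -1)
x = 2: LHS = 3·2² - 2 = 10; 10 ≠ 3 — holds  (d = 7)
Away from these crossings d keeps a constant sign, and checking every integer in [-5, 5] confirms d ≠ 0 throughout. Hence the two sides are never equal, so the relation holds for every integer in [-5, 5].

Answer: All integers in [-5, 5]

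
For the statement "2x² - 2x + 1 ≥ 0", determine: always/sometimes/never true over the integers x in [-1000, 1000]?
Over all integers in [-1000, 1000], LHS − RHS is smallest at x = 0, where it equals 1:
x = 0: LHS = 2·0² - 2·0 + 1 = 1; 1 ≥ 0 — holds
At the ends of the range:
x = -1000: LHS = 2·(-1000)² - 2·(-1000) + 1 = 2002001; 2002001 ≥ 0 — holds
x = 1000: LHS = 2·1000² - 2·1000 + 1 = 1998001; 1998001 ≥ 0 — holds
Hence LHS − RHS is never negative, i.e. LHS ≥ RHS throughout, so the relation holds for every integer in [-1000, 1000].

No counterexample exists.

Answer: Always true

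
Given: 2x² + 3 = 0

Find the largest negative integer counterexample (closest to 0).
Testing negative integers from -1 downward:
x = -1: LHS = 2·(-1)² + 3 = 5; 5 = 0 — FAILS  ← closest negative counterexample to 0

Answer: x = -1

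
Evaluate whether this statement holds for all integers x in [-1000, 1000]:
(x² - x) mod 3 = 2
The claim fails at x = 0:
x = 0: LHS = (0² - 0) mod 3 = 0 mod 3 = 0; 0 = 2 — FAILS

Because a single integer refutes it, the statement is false.

Answer: False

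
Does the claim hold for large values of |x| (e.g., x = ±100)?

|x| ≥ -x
x = 100: LHS = |100| = 100; 100 ≥ -100 — holds
x = -100: LHS = |-100| = 100, RHS = -(-100) = 100; 100 ≥ 100 — holds

Answer: Yes, holds for both x = 100 and x = -100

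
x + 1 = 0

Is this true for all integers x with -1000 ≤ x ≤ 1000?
The claim fails at x = 0:
x = 0: LHS = 0 + 1 = 1; 1 = 0 — FAILS

Because a single integer refutes it, the statement is false.

Answer: False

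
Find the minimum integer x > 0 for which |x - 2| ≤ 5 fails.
Testing positive integers:
(x = 1 through x = 2 all satisfy the relation; showing from x = 3.)
x = 3: LHS = |3 - 2| = |1| = 1; 1 ≤ 5 — holds
x = 4: LHS = |4 - 2| = |2| = 2; 2 ≤ 5 — holds
x = 5: LHS = |5 - 2| = |3| = 3; 3 ≤ 5 — holds
x = 6: LHS = |6 - 2| = |4| = 4; 4 ≤ 5 — holds
x = 7: LHS = |7 - 2| = |5| = 5; 5 ≤ 5 — holds
x = 8: LHS = |8 - 2| = |6| = 6; 6 ≤ 5 — FAILS  ← smallest positive counterexample

Answer: x = 8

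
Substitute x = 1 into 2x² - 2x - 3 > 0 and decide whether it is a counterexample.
Substitute x = 1 into the relation:
x = 1: LHS = 2·1² - 2·1 - 3 = -3; -3 > 0 — FAILS

Since the claim fails at x = 1, this value is a counterexample.

Answer: Yes, x = 1 is a counterexample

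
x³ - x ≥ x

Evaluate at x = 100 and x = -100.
x = 100: LHS = 100³ - 100 = 999900; 999900 ≥ 100 — holds
x = -100: LHS = (-100)³ - (-100) = -999900; -999900 ≥ -100 — FAILS

Answer: Partially: holds for x = 100, fails for x = -100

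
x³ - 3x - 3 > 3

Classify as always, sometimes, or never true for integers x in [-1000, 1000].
Holds at x = 3: LHS = 3³ - 3·3 - 3 = 15; 15 > 3 — holds
Fails at x = 0: LHS = 0³ - 3·0 - 3 = -3; -3 > 3 — FAILS
It is satisfied by some integers in the range but not all.

Answer: Sometimes true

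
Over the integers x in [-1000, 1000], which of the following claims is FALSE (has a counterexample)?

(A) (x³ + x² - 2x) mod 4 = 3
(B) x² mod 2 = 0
(A) x = 0: LHS = (0³ + 0² - 2·0) mod 4 = 0 mod 4 = 0; 0 = 3 — FAILS
(B) x = 1: LHS = (1²) mod 2 = 1 mod 2 = 1; 1 = 0 — FAILS

Answer: Both A and B are false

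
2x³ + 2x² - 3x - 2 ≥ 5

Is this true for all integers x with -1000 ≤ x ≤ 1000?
The claim fails at x = 0:
x = 0: LHS = 2·0³ + 2·0² - 3·0 - 2 = -2; -2 ≥ 5 — FAILS

Because a single integer refutes it, the statement is false.

Answer: False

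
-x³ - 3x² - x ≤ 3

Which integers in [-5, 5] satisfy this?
Holds for: {-3, -2, -1, 0, 1, 2, 3, 4, 5}
Fails for: {-5, -4}

Answer: {-3, -2, -1, 0, 1, 2, 3, 4, 5}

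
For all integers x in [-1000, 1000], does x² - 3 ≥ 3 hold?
The claim fails at x = 0:
x = 0: LHS = 0² - 3 = -3; -3 ≥ 3 — FAILS

Because a single integer refutes it, the statement is false.

Answer: False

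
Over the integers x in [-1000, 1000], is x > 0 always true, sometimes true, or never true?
Holds at x = 1: 1 > 0 — holds
Fails at x = 0: 0 > 0 — FAILS
It is satisfied by some integers in the range but not all.

Answer: Sometimes true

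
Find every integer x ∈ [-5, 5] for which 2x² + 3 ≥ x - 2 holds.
Over all integers in [-5, 5], LHS − RHS is smallest at x = 0, where it equals 5:
x = 0: LHS = 2·0² + 3 = 3, RHS = 0 - 2 = -2; 3 ≥ -2 — holds
At the ends of the range:
x = -5: LHS = 2·(-5)² + 3 = 53, RHS = (-5) - 2 = -7; 53 ≥ -7 — holds
x = 5: LHS = 2·5² + 3 = 53, RHS = 5 - 2 = 3; 53 ≥ 3 — holds
Hence LHS − RHS is never negative, i.e. LHS ≥ RHS throughout, so the relation holds for every integer in [-5, 5].

Answer: All integers in [-5, 5]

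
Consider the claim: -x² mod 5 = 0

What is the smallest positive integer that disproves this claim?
Testing positive integers:
x = 1: LHS = (-1²) mod 5 = (-1) mod 5 = 4; 4 = 0 — FAILS  ← smallest positive counterexample

Answer: x = 1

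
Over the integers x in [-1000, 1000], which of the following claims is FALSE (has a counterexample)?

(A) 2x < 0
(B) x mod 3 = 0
(A) x = 0: LHS = 2·0 = 0; 0 < 0 — FAILS
(B) x = 1: LHS = 1 mod 3 = 1; 1 = 0 — FAILS

Answer: Both A and B are false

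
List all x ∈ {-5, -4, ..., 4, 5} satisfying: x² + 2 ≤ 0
Over all integers in [-5, 5], LHS − RHS is smallest at x = 0, where it equals 2:
x = 0: LHS = 0² + 2 = 2; 2 ≤ 0 — FAILS
At the ends of the range:
x = -5: LHS = (-5)² + 2 = 27; 27 ≤ 0 — FAILS
x = 5: LHS = 5² + 2 = 27; 27 ≤ 0 — FAILS
Hence LHS − RHS is never zero or negative, i.e. LHS > RHS throughout, so the claimed relation (≤) fails for every integer in [-5, 5].

Answer: None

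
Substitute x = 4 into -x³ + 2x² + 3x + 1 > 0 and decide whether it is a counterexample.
Substitute x = 4 into the relation:
x = 4: LHS = -4³ + 2·4² + 3·4 + 1 = -19; -19 > 0 — FAILS

Since the claim fails at x = 4, this value is a counterexample.

Answer: Yes, x = 4 is a counterexample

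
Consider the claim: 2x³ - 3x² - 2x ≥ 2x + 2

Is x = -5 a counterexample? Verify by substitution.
Substitute x = -5 into the relation:
x = -5: LHS = 2·(-5)³ - 3·(-5)² - 2·(-5) = -315, RHS = 2·(-5) + 2 = -8; -315 ≥ -8 — FAILS

Since the claim fails at x = -5, this value is a counterexample.

Answer: Yes, x = -5 is a counterexample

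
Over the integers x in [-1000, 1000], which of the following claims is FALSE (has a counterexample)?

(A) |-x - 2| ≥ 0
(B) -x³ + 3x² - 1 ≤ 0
(A) An absolute value is never negative, so the left side is ≥ 0 for every x, while the right side is 0. Tightest case in [-1000, 1000] is x = -2:
x = -2: LHS = |-(-2) - 2| = |0| = 0; 0 ≥ 0 — holds
Hence LHS − RHS is never negative, i.e. LHS ≥ RHS throughout, so the relation holds for every integer in [-1000, 1000].

(B) x = 1: LHS = -1³ + 3·1² - 1 = 1; 1 ≤ 0 — FAILS

Only (B) has a counterexample.

Answer: B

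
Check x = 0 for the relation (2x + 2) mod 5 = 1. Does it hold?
x = 0: LHS = (2·0 + 2) mod 5 = 2 mod 5 = 2; 2 = 1 — FAILS

The relation fails at x = 0, so x = 0 is a counterexample.

Answer: No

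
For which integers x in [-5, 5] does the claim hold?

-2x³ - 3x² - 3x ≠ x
Holds for: {-5, -4, -3, -2, -1, 1, 2, 3, 4, 5}
Fails for: {0}

Answer: {-5, -4, -3, -2, -1, 1, 2, 3, 4, 5}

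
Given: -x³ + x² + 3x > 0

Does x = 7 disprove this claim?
Substitute x = 7 into the relation:
x = 7: LHS = -7³ + 7² + 3·7 = -273; -273 > 0 — FAILS

Since the claim fails at x = 7, this value is a counterexample.

Answer: Yes, x = 7 is a counterexample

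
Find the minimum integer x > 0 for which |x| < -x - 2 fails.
Testing positive integers:
x = 1: LHS = |1| = 1, RHS = -1 - 2 = -3; 1 < -3 — FAILS  ← smallest positive counterexample

Answer: x = 1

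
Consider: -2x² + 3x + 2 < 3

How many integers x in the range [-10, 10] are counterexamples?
Counterexamples in [-10, 10]: {1}.

Counting them gives 1 values.

Answer: 1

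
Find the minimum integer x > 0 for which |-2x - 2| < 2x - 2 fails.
Testing positive integers:
x = 1: LHS = |-2·1 - 2| = |-4| = 4, RHS = 2·1 - 2 = 0; 4 < 0 — FAILS  ← smallest positive counterexample

Answer: x = 1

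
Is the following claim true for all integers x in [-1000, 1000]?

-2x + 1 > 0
The claim fails at x = 1:
x = 1: LHS = -2·1 + 1 = -1; -1 > 0 — FAILS

Because a single integer refutes it, the statement is false.

Answer: False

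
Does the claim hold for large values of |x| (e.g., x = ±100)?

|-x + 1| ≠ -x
x = 100: LHS = |-100 + 1| = |-99| = 99; 99 ≠ -100 — holds
x = -100: LHS = |-(-100) + 1| = |101| = 101, RHS = -(-100) = 100; 101 ≠ 100 — holds

Answer: Yes, holds for both x = 100 and x = -100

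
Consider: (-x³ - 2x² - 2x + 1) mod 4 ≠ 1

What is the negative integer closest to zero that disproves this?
Testing negative integers from -1 downward:
x = -1: LHS = (-(-1)³ - 2·(-1)² - 2·(-1) + 1) mod 4 = 2 mod 4 = 2; 2 ≠ 1 — holds
x = -2: LHS = (-(-2)³ - 2·(-2)² - 2·(-2) + 1) mod 4 = 5 mod 4 = 1; 1 ≠ 1 — FAILS  ← closest negative counterexample to 0

Answer: x = -2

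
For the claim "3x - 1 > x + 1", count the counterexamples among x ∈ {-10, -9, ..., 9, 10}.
Counterexamples in [-10, 10]: {-10, -9, -8, -7, -6, -5, -4, -3, -2, -1, 0, 1}.

Counting them gives 12 values.

Answer: 12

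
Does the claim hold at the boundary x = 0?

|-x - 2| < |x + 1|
x = 0: LHS = |-0 - 2| = |-2| = 2, RHS = |0 + 1| = |1| = 1; 2 < 1 — FAILS

The relation fails at x = 0, so x = 0 is a counterexample.

Answer: No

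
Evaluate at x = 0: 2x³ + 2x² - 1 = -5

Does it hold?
x = 0: LHS = 2·0³ + 2·0² - 1 = -1; -1 = -5 — FAILS

The relation fails at x = 0, so x = 0 is a counterexample.

Answer: No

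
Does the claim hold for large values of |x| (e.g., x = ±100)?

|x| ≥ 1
x = 100: LHS = |100| = 100; 100 ≥ 1 — holds
x = -100: LHS = |-100| = 100; 100 ≥ 1 — holds

Answer: Yes, holds for both x = 100 and x = -100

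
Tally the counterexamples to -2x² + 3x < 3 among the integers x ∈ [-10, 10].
Over all integers in [-10, 10], LHS − RHS is largest at x = 1, where it equals -2:
x = 1: LHS = -2·1² + 3·1 = 1; 1 < 3 — holds
At the ends of the range:
x = -10: LHS = -2·(-10)² + 3·(-10) = -230; -230 < 3 — holds
x = 10: LHS = -2·10² + 3·10 = -170; -170 < 3 — holds
Hence LHS − RHS is never zero or positive, i.e. LHS < RHS throughout, so the relation holds for every integer in [-10, 10].

No counterexample appears in that range.

Answer: 0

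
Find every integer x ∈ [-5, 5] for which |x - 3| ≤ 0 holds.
Holds for: {3}
Fails for: {-5, -4, -3, -2, -1, 0, 1, 2, 4, 5}

Answer: {3}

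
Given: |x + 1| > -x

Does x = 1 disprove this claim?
Substitute x = 1 into the relation:
x = 1: LHS = |1 + 1| = |2| = 2; 2 > -1 — holds

The claim holds here, so x = 1 is not a counterexample. (A counterexample exists elsewhere, e.g. x = -1.)

Answer: No, x = 1 is not a counterexample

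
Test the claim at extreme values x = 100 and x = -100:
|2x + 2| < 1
x = 100: LHS = |2·100 + 2| = |202| = 202; 202 < 1 — FAILS
x = -100: LHS = |2·(-100) + 2| = |-198| = 198; 198 < 1 — FAILS

Answer: No, fails for both x = 100 and x = -100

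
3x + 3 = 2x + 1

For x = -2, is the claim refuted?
Substitute x = -2 into the relation:
x = -2: LHS = 3·(-2) + 3 = -3, RHS = 2·(-2) + 1 = -3; -3 = -3 — holds

The claim holds here, so x = -2 is not a counterexample. (A counterexample exists elsewhere, e.g. x = 0.)

Answer: No, x = -2 is not a counterexample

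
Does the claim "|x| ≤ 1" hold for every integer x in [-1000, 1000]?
The claim fails at x = 2:
x = 2: LHS = |2| = 2; 2 ≤ 1 — FAILS

Because a single integer refutes it, the statement is false.

Answer: False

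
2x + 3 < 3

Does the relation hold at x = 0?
x = 0: LHS = 2·0 + 3 = 3; 3 < 3 — FAILS

The relation fails at x = 0, so x = 0 is a counterexample.

Answer: No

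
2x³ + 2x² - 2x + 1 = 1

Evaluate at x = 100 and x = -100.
x = 100: LHS = 2·100³ + 2·100² - 2·100 + 1 = 2019801; 2019801 = 1 — FAILS
x = -100: LHS = 2·(-100)³ + 2·(-100)² - 2·(-100) + 1 = -1979799; -1979799 = 1 — FAILS

Answer: No, fails for both x = 100 and x = -100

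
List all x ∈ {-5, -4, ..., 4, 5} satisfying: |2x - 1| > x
Holds for: {-5, -4, -3, -2, -1, 0, 2, 3, 4, 5}
Fails for: {1}

Answer: {-5, -4, -3, -2, -1, 0, 2, 3, 4, 5}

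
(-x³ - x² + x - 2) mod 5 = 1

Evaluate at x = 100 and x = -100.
x = 100: LHS = (-100³ - 100² + 100 - 2) mod 5 = (-1009902) mod 5 = 3; 3 = 1 — FAILS
x = -100: LHS = (-(-100)³ - (-100)² + (-100) - 2) mod 5 = 989898 mod 5 = 3; 3 = 1 — FAILS

Answer: No, fails for both x = 100 and x = -100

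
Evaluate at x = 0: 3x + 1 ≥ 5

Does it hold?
x = 0: LHS = 3·0 + 1 = 1; 1 ≥ 5 — FAILS

The relation fails at x = 0, so x = 0 is a counterexample.

Answer: No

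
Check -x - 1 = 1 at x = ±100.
x = 100: LHS = -100 - 1 = -101; -101 = 1 — FAILS
x = -100: LHS = -(-100) - 1 = 99; 99 = 1 — FAILS

Answer: No, fails for both x = 100 and x = -100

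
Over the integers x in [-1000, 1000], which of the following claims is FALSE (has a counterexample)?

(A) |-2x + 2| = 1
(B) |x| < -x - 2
(A) x = 0: LHS = |-2·0 + 2| = |2| = 2; 2 = 1 — FAILS
(B) x = 0: LHS = |0| = 0, RHS = -0 - 2 = -2; 0 < -2 — FAILS

Answer: Both A and B are false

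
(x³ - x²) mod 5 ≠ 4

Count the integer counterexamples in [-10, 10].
Counterexamples in [-10, 10]: {-8, -3, 2, 7}.

Counting them gives 4 values.

Answer: 4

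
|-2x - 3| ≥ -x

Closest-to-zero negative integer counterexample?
Testing negative integers from -1 downward:
x = -1: LHS = |-2·(-1) - 3| = |-1| = 1, RHS = -(-1) = 1; 1 ≥ 1 — holds
x = -2: LHS = |-2·(-2) - 3| = |1| = 1, RHS = -(-2) = 2; 1 ≥ 2 — FAILS  ← closest negative counterexample to 0

Answer: x = -2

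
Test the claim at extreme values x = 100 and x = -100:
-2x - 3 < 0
x = 100: LHS = -2·100 - 3 = -203; -203 < 0 — holds
x = -100: LHS = -2·(-100) - 3 = 197; 197 < 0 — FAILS

Answer: Partially: holds for x = 100, fails for x = -100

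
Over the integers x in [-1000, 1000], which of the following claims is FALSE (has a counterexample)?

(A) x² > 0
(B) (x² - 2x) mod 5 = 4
(A) x = 0: LHS = 0² = 0; 0 > 0 — FAILS
(B) x = 0: LHS = (0² - 2·0) mod 5 = 0 mod 5 = 0; 0 = 4 — FAILS

Answer: Both A and B are false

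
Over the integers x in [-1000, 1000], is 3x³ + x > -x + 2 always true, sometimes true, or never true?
Holds at x = 1: LHS = 3·1³ + 1 = 4, RHS = -1 + 2 = 1; 4 > 1 — holds
Fails at x = 0: LHS = 3·0³ + 0 = 0, RHS = -0 + 2 = 2; 0 > 2 — FAILS
It is satisfied by some integers in the range but not all.

Answer: Sometimes true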